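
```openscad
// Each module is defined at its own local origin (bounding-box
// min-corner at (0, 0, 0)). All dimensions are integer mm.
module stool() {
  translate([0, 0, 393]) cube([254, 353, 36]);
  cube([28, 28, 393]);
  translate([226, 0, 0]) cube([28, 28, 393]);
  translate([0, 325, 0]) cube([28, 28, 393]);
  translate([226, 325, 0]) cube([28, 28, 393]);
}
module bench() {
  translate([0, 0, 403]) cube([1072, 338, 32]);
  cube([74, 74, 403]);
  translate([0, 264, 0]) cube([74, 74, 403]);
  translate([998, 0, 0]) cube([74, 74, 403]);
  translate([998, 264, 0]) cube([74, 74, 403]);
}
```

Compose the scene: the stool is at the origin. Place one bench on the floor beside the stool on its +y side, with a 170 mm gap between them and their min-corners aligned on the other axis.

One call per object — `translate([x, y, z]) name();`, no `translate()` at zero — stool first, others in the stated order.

stool();
translate([0, 523, 0]) bench();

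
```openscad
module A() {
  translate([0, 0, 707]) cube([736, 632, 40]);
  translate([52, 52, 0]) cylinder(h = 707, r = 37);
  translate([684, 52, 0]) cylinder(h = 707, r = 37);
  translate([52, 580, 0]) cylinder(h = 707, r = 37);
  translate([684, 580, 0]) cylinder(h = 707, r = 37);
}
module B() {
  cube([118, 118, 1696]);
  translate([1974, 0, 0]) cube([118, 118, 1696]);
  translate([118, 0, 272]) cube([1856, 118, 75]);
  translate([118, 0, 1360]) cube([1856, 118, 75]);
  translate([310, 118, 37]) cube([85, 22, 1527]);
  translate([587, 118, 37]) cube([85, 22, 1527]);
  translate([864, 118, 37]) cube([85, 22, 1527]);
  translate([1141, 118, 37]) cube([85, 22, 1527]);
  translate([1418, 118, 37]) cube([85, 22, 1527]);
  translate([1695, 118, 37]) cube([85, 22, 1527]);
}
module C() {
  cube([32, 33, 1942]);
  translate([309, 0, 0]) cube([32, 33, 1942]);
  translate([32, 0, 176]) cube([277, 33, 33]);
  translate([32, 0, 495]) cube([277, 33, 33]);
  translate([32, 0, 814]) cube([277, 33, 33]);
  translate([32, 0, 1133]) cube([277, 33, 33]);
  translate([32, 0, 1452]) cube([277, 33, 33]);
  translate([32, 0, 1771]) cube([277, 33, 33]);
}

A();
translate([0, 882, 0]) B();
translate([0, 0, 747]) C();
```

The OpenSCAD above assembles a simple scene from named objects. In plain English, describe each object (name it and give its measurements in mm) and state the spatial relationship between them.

A is a table: top 736 mm (x) × 632 mm (y), 40 mm thick, upper face at z = 747 mm, on four round legs of 74 mm diameter, each leg's bounding box inset 15 mm from the nearest pair of top edges, running from z = 0 to the bottom of the top.

B is a fence section. Two 118×118 mm posts, 1696 mm tall, stand on the floor with a clear span of 1856 mm between their inner faces. Two horizontal rails of 118×75 mm section span the gap between the posts with their undersides at z = 272 mm and z = 1360 mm, flush with the posts' −y face. 6 pickets, each 85 mm wide, 22 mm thick and 1527 mm tall, are fixed to the +y face of the rails with their bottoms at z = 37 mm, evenly spaced across the span with equal gaps (rounded down to the nearest mm) at the −x end and between each pair — any rounding remainder accumulates at the +x end.

C is a straight ladder. Two 32×33 mm vertical rails, 1942 mm tall, stand 341 mm apart (outside-to-outside) with their front faces coplanar on the −y side. 6 rungs, each 33 mm deep and 33 mm tall, span between the inner faces of the rails, front faces flush with the rails. The lowest rung's underside is at z = 176 mm and rungs are spaced 319 mm apart (underside to underside).

The fence section is on the floor beside the table on its +y side. The ladder is on top of the table.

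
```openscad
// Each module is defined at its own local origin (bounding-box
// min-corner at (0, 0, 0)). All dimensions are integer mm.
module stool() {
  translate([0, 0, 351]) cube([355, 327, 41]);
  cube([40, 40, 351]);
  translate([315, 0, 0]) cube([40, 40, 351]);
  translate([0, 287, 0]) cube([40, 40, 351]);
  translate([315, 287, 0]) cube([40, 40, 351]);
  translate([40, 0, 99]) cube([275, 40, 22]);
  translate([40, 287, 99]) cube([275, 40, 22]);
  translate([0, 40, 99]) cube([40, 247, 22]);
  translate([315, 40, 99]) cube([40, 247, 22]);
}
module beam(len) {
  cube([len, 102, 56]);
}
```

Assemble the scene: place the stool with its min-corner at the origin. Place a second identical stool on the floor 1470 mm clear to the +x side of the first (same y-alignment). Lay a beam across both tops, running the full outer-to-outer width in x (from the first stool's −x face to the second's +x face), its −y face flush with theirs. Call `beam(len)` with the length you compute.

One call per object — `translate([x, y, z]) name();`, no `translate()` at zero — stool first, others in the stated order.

stool();
translate([1825, 0, 0]) stool();
translate([0, 0, 392]) beam(2180);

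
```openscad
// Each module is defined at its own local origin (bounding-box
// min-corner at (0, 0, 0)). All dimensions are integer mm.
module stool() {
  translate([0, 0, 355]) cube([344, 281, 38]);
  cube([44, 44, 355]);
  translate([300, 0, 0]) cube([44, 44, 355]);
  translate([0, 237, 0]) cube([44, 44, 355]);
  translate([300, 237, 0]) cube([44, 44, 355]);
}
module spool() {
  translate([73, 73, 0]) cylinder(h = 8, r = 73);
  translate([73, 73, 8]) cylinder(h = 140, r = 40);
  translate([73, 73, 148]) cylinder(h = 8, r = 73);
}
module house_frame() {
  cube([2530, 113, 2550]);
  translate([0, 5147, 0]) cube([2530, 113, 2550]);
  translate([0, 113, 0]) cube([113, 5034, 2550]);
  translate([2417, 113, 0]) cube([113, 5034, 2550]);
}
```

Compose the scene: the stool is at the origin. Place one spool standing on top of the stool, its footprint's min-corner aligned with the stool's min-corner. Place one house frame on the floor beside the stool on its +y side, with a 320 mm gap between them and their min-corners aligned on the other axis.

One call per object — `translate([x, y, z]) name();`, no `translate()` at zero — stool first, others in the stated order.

stool();
translate([0, 0, 393]) spool();
translate([0, 601, 0]) house_frame();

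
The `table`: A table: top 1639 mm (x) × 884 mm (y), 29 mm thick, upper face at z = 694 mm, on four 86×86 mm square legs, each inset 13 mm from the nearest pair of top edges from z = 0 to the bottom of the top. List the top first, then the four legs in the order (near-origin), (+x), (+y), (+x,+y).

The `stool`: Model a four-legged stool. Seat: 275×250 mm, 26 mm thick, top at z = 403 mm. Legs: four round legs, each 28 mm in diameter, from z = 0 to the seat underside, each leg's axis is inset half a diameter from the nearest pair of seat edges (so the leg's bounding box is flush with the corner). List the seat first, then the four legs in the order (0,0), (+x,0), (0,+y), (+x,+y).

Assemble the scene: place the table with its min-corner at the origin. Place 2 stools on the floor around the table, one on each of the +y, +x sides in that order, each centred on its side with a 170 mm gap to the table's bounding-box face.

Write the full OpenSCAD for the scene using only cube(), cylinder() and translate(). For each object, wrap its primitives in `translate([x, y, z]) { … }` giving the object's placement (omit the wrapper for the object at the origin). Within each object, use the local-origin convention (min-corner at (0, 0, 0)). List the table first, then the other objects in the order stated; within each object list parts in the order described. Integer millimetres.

translate([0, 0, 665]) cube([1639, 884, 29]);
translate([13, 13, 0]) cube([86, 86, 665]);
translate([1540, 13, 0]) cube([86, 86, 665]);
translate([13, 785, 0]) cube([86, 86, 665]);
translate([1540, 785, 0]) cube([86, 86, 665]);
translate([682, 1054, 0]) {
  translate([0, 0, 377]) cube([275, 250, 26]);
  translate([14, 14, 0]) cylinder(h = 377, r = 14);
  translate([261, 14, 0]) cylinder(h = 377, r = 14);
  translate([14, 236, 0]) cylinder(h = 377, r = 14);
  translate([261, 236, 0]) cylinder(h = 377, r = 14);
}
translate([1809, 317, 0]) {
  translate([0, 0, 377]) cube([275, 250, 26]);
  translate([14, 14, 0]) cylinder(h = 377, r = 14);
  translate([261, 14, 0]) cylinder(h = 377, r = 14);
  translate([14, 236, 0]) cylinder(h = 377, r = 14);
  translate([261, 236, 0]) cylinder(h = 377, r = 14);
}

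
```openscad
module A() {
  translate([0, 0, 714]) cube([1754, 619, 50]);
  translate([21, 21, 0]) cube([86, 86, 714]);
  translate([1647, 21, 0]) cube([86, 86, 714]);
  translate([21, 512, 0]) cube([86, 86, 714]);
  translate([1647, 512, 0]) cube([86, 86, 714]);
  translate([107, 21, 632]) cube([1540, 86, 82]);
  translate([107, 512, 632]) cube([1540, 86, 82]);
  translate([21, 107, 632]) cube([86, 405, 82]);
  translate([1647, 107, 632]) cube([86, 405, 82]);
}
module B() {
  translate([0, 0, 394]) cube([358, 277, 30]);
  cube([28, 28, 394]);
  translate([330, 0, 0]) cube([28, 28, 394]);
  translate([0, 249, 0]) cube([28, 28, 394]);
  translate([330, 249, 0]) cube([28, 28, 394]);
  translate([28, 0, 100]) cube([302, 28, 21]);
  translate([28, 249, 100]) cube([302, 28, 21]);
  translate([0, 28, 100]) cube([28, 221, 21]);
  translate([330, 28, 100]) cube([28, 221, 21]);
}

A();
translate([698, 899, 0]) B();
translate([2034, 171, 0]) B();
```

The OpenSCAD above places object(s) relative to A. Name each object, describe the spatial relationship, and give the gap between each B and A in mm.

Each stool's nearest face is 280 mm from the table's bounding box.

A is a table. B is a stool. Two stools sit around the table at the +y, +x sides. The gap between each stool and the table is 280 mm.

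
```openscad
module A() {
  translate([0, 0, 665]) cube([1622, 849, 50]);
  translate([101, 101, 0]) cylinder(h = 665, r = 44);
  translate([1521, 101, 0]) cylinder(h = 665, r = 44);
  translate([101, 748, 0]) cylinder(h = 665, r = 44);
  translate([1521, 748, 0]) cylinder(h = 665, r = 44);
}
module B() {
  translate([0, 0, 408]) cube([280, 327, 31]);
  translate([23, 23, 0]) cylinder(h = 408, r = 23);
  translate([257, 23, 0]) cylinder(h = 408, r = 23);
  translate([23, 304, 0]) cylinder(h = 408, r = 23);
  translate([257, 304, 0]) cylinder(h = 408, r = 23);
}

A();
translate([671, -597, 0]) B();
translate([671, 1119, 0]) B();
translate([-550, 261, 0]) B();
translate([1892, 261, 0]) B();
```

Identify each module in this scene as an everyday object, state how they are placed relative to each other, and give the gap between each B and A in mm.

Each stool's nearest face is 270 mm from the table's bounding box.

A is a table. B is a stool. Four stools sit around the table at the −y, +y, −x, +x sides. The gap between each stool and the table is 270 mm.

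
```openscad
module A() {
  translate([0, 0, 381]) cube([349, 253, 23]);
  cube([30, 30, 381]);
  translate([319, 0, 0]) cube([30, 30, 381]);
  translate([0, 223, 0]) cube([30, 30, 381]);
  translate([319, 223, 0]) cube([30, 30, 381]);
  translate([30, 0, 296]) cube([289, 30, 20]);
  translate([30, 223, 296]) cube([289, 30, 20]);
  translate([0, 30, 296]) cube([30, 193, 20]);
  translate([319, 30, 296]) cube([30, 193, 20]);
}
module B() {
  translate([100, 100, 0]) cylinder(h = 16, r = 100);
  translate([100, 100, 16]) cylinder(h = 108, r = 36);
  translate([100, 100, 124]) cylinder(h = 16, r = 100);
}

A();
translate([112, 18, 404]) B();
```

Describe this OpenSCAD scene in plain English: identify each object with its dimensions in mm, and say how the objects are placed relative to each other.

A is a four-legged stool. The seat is a 349×253×23 mm slab whose top surface is at z = 404 mm; four square legs, each 30×30 mm in cross-section, run from the floor (z = 0) to the underside of the seat, each flush with a corner of the seat. Four stretchers, 30 mm wide and 20 mm tall, connect adjacent legs with their undersides at z = 296 mm, each running between the inner faces of the legs it joins and aligned with the legs' outer faces on the other axis.

B is a spool: two coaxial disc flanges of radius 100 mm and thickness 16 mm, joined by a core cylinder of radius 36 mm and height 108 mm. The lower flange rests on z = 0 and the three cylinders share a vertical axis.

The spool is on top of the stool.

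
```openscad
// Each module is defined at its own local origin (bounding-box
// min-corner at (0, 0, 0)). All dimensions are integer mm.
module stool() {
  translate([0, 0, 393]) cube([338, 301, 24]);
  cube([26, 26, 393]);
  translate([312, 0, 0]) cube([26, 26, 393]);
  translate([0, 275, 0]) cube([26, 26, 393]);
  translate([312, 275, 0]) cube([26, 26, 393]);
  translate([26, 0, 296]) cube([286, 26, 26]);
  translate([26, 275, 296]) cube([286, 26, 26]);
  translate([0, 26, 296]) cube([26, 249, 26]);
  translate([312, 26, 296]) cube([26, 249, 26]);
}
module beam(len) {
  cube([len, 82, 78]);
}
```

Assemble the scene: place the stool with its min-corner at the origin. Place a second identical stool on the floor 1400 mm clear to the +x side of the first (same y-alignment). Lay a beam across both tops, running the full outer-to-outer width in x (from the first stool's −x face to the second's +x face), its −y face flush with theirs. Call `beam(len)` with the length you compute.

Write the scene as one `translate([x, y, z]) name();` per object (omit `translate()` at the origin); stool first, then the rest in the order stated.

stool();
translate([1738, 0, 0]) stool();
translate([0, 0, 417]) beam(2076);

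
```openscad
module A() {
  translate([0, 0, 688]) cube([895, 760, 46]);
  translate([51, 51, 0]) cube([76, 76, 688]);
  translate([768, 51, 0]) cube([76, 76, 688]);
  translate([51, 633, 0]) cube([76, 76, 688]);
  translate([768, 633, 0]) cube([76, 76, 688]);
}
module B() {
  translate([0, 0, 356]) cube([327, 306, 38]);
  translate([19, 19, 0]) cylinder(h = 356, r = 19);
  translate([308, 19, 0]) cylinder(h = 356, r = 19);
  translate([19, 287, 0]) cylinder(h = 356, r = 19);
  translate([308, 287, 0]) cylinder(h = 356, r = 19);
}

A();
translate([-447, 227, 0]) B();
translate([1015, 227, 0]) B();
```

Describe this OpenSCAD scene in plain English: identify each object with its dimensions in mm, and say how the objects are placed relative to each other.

A is a rectangular dining table. The top is 895×760×46 mm with its upper surface at z = 734 mm. It stands on four 76×76 mm square legs, each inset 51 mm from the nearest pair of top edges, running from the floor to the underside of the top.

B is a simple wooden stool: a rectangular seat 327 mm (x) by 306 mm (y), 38 mm thick, top face at z = 394 mm, on four round legs, each 38 mm in diameter. The legs rest on z = 0, each leg's axis is inset half a diameter from the nearest pair of seat edges (so the leg's bounding box is flush with the corner).

Two stools sit around the table at the −x, +x sides.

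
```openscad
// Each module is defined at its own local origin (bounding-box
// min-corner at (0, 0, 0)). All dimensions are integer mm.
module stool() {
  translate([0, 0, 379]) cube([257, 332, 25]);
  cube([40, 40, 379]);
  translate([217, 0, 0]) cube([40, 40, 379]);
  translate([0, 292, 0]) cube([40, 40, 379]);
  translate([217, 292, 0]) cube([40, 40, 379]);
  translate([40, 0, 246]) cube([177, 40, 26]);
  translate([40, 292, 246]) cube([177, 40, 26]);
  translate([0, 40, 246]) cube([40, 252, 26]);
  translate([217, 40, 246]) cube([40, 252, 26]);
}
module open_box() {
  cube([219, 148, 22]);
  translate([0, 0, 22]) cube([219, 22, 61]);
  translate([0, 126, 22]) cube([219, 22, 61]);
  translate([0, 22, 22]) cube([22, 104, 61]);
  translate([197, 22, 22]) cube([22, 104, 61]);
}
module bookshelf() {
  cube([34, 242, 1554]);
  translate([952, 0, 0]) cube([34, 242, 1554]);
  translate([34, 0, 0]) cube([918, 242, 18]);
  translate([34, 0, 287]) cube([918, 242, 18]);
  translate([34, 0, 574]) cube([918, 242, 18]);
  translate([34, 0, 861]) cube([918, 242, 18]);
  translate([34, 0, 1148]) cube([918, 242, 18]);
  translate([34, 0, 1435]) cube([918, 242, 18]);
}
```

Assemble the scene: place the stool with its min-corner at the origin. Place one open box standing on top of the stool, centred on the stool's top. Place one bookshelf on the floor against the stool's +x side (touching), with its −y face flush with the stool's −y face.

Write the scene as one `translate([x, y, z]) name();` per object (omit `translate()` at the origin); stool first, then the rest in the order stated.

stool();
translate([19, 92, 404]) open_box();
translate([257, 0, 0]) bookshelf();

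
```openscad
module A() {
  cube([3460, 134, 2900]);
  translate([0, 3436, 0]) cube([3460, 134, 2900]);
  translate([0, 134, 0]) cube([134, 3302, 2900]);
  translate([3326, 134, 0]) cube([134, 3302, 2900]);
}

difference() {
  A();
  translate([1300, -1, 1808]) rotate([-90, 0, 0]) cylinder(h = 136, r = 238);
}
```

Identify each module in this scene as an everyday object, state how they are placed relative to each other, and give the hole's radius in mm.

A is a house frame. The house frame has a circular hole through its front wall. The hole's radius is 238 mm.

The subtracted cylinder has r = 238 mm.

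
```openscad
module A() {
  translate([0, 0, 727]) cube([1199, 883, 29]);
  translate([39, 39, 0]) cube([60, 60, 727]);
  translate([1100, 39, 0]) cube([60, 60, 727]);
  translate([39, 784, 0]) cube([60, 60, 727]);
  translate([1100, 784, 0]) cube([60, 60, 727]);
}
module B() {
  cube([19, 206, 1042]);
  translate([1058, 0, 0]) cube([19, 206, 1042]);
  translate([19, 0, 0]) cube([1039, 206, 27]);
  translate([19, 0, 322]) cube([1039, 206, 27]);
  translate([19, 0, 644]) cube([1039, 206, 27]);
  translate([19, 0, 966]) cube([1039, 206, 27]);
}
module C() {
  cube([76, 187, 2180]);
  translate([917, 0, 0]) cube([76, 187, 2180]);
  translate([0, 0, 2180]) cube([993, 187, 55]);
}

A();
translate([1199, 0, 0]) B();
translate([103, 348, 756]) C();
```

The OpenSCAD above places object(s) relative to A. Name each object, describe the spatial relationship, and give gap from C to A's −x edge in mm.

The door frame's min-x is at 103; the table's min-x is 0; gap = 103 mm.

A is a table. B is a bookshelf. C is a door frame. The bookshelf is against the table's +x side, with their −y faces flush. The door frame is on top of the table, centred. The gap from the door frame to the table's −x edge is 103 mm.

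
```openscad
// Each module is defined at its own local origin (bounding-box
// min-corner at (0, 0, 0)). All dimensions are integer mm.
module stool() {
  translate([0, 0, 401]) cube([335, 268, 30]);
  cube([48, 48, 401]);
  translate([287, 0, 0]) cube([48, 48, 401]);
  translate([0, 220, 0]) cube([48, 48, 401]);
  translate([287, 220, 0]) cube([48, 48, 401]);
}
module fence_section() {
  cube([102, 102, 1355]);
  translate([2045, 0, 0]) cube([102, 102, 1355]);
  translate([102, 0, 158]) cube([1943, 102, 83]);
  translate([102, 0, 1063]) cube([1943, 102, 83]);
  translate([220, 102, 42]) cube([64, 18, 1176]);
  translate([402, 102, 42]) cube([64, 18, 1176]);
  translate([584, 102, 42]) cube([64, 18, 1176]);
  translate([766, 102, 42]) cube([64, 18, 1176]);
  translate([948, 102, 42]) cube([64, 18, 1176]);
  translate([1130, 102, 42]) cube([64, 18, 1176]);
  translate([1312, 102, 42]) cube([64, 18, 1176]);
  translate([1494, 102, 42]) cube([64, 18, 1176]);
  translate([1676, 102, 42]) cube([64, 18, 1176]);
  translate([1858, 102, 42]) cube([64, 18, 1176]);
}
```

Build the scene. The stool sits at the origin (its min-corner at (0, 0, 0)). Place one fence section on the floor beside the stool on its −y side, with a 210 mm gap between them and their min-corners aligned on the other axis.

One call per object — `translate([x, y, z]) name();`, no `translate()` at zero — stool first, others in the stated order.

stool();
translate([0, -330, 0]) fence_section();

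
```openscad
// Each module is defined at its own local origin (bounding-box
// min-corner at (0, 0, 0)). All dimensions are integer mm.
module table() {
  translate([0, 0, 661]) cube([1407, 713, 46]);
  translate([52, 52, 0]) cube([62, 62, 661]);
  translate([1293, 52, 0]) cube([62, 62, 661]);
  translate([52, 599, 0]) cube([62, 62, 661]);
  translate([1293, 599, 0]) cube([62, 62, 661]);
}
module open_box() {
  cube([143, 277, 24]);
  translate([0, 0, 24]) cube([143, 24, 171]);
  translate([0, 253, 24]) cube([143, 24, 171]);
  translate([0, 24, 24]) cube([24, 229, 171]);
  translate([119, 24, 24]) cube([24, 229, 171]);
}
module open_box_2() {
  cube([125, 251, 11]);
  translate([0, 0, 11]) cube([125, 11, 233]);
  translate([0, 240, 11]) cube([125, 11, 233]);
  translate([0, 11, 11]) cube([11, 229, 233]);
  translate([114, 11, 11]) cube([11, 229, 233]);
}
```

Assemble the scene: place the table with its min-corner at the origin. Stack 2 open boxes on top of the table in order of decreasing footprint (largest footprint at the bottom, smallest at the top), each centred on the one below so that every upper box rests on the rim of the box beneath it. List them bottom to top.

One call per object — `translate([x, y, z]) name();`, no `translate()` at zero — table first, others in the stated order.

table();
translate([632, 218, 707]) open_box();
translate([641, 231, 902]) open_box_2();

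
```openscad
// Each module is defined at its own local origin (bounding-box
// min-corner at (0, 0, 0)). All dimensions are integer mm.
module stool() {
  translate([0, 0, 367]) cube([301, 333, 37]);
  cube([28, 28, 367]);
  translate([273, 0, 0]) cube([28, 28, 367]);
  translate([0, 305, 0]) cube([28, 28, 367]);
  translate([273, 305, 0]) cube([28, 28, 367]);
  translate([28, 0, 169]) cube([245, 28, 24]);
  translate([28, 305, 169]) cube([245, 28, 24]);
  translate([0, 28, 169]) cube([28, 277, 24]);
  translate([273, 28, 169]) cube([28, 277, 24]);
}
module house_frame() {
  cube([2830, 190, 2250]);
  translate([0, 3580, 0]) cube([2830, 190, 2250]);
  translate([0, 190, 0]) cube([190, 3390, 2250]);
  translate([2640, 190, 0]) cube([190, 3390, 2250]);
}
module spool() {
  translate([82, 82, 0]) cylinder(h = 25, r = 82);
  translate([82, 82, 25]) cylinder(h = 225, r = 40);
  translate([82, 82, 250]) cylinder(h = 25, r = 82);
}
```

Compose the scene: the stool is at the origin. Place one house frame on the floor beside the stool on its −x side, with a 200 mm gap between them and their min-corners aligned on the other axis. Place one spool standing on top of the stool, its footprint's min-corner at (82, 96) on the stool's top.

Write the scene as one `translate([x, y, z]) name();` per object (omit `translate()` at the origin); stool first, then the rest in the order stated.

stool();
translate([-3030, 0, 0]) house_frame();
translate([82, 96, 404]) spool();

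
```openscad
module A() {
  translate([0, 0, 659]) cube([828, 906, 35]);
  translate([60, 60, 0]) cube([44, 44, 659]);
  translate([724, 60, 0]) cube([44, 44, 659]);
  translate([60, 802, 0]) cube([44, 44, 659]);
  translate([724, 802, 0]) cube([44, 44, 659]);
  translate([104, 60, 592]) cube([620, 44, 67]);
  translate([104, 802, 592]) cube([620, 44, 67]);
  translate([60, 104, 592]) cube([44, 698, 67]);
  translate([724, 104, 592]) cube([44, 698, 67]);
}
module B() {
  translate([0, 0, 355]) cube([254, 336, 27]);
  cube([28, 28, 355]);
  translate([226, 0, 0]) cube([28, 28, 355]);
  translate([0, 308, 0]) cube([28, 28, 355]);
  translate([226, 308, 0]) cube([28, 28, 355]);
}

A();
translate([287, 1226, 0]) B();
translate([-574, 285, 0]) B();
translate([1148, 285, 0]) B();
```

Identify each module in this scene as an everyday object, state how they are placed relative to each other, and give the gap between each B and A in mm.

Each stool's nearest face is 320 mm from the table's bounding box.

A is a table. B is a stool. Three stools sit around the table at the +y, −x, +x sides. The gap between each stool and the table is 320 mm.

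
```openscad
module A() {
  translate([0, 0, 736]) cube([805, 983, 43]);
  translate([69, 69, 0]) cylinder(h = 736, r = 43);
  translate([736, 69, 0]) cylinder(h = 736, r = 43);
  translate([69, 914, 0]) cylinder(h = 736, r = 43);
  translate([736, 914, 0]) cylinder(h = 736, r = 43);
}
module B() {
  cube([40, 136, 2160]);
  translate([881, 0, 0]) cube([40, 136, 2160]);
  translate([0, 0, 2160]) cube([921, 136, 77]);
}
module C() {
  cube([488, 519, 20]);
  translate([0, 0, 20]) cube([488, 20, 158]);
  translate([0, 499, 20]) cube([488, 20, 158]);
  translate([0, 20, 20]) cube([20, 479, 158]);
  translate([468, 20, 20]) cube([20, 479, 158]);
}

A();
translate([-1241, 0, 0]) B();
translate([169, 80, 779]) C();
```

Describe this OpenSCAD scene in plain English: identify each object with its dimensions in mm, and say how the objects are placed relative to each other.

A is a table with a 805×983 mm rectangular top, 43 mm thick, top surface at z = 779 mm, supported by four round legs of 86 mm diameter, each leg's bounding box inset 26 mm from the nearest pair of top edges, running from the floor.

B is a door frame. The clear opening is 841 mm wide and 2160 mm high. Two 40 mm wide jambs, 136 mm deep, stand either side of the opening from the floor to the top of the opening. A 77 mm thick head sits across the top of both jambs, spanning the full outside width of the frame.

C is an open storage box with external size 488×519×178 mm and wall thickness 20 mm (the base is also 20 mm thick). The base covers the whole footprint; the four walls stand on the base, with the y-facing walls full-width and the x-facing walls fitting between their inner faces.

The door frame is on the floor beside the table on its −x side. The open box is on top of the table.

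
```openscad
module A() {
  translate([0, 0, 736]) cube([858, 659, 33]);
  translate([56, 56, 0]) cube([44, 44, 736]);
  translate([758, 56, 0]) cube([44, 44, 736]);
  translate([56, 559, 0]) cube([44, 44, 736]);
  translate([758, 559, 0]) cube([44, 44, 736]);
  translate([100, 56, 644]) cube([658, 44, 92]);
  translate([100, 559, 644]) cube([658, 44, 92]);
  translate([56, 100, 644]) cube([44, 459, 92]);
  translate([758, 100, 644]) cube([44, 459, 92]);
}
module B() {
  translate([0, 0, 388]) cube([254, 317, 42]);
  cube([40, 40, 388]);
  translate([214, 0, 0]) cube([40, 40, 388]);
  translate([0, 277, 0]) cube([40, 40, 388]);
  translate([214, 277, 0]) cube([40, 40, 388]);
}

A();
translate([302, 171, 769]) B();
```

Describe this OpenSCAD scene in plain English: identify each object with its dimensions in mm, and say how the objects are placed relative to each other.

A is a table with a 858×659 mm rectangular top, 33 mm thick, top surface at z = 769 mm, supported by four 44×44 mm square legs, each inset 56 mm from the nearest pair of top edges, running from the floor. Four apron rails, 44 mm thick and 92 mm tall, run between adjacent legs with their top edges flush with the underside of the top and their outer faces flush with the legs' outer faces.

B is a four-legged stool. The seat is a 254×317×42 mm slab whose top surface is at z = 430 mm; four square legs, each 40×40 mm in cross-section, run from the floor (z = 0) to the underside of the seat, each flush with a corner of the seat.

The stool is on top of the table, centred.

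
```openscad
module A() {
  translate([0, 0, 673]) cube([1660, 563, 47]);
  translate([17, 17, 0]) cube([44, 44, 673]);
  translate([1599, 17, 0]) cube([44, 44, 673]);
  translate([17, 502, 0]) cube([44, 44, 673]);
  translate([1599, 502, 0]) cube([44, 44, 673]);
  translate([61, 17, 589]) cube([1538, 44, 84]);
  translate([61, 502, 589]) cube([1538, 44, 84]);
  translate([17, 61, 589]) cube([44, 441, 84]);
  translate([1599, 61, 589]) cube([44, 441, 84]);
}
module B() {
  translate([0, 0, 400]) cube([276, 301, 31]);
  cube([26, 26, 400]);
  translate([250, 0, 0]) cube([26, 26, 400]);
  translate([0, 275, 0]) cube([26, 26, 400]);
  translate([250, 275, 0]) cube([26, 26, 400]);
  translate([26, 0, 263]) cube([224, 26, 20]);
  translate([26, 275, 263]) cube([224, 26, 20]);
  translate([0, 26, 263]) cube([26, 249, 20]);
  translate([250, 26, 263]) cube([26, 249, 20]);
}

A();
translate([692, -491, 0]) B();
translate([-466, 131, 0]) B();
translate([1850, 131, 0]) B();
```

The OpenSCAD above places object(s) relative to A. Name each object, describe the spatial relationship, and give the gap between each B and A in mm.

A is a table. B is a stool. Three stools sit around the table at the −y, −x, +x sides. The gap between each stool and the table is 190 mm.

Each stool's nearest face is 190 mm from the table's bounding box.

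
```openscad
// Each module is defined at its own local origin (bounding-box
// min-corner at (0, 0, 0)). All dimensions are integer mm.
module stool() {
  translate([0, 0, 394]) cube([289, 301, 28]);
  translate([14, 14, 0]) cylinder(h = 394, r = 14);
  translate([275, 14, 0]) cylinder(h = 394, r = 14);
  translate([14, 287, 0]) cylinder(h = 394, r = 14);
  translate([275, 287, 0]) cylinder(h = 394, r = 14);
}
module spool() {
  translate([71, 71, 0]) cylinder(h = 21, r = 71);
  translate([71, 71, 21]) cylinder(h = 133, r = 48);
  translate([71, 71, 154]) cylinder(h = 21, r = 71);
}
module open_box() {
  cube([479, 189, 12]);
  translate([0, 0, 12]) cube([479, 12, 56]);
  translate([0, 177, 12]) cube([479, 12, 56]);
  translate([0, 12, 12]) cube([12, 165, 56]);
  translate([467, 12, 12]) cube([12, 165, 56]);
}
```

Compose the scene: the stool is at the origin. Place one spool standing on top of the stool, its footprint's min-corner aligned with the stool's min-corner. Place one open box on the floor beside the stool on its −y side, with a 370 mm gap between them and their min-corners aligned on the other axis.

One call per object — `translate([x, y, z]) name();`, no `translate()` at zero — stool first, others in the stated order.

stool();
translate([0, 0, 422]) spool();
translate([0, -559, 0]) open_box();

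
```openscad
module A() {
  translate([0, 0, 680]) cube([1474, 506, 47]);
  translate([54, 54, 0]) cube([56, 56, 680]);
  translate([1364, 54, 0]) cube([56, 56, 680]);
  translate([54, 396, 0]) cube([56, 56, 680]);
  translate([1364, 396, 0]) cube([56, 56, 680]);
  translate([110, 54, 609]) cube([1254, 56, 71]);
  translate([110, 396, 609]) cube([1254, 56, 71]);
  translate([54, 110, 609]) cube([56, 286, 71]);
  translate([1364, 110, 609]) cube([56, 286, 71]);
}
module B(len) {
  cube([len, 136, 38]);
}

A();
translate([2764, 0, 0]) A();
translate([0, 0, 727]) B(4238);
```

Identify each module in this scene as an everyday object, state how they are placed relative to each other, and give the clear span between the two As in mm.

Second table starts at x = 2764; first ends at x = 1474; clear span = 2764 − 1474 = 1290 mm.

A is a table. B is a beam. A beam spans the tops of two tables. The clear span between the two tables is 1290 mm.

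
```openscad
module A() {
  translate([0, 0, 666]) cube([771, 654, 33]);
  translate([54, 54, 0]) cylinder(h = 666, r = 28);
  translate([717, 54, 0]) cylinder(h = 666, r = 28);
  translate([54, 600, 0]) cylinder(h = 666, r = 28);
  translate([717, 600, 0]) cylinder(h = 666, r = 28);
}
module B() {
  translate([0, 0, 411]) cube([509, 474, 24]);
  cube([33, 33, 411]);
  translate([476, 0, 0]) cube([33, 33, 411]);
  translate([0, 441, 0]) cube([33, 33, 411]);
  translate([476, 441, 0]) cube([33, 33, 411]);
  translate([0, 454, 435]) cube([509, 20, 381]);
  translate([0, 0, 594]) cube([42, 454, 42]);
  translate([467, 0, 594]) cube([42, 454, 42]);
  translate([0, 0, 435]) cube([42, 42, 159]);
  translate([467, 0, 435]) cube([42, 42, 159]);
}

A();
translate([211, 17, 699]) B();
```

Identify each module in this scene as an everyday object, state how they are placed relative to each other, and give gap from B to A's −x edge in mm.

The chair's min-x is at 211; the table's min-x is 0; gap = 211 mm.

A is a table. B is a chair. The chair is on top of the table. The gap from the chair to the table's −x edge is 211 mm.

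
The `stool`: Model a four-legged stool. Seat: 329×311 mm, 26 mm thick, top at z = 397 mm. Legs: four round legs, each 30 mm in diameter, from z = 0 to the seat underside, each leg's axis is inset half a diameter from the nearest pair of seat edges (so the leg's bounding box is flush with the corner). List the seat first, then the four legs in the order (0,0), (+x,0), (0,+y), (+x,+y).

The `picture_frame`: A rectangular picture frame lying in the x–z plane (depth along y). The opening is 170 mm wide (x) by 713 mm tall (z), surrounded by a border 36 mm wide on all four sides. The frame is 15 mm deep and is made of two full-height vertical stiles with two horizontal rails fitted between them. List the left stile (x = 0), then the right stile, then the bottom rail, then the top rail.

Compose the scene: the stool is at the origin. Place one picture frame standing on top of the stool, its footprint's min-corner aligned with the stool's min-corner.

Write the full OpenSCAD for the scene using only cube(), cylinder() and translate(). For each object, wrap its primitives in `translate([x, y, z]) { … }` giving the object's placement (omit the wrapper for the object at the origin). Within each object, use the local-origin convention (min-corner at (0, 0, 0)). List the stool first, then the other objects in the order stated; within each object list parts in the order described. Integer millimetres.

translate([0, 0, 371]) cube([329, 311, 26]);
translate([15, 15, 0]) cylinder(h = 371, r = 15);
translate([314, 15, 0]) cylinder(h = 371, r = 15);
translate([15, 296, 0]) cylinder(h = 371, r = 15);
translate([314, 296, 0]) cylinder(h = 371, r = 15);
translate([0, 0, 397]) {
  cube([36, 15, 785]);
  translate([206, 0, 0]) cube([36, 15, 785]);
  translate([36, 0, 0]) cube([170, 15, 36]);
  translate([36, 0, 749]) cube([170, 15, 36]);
}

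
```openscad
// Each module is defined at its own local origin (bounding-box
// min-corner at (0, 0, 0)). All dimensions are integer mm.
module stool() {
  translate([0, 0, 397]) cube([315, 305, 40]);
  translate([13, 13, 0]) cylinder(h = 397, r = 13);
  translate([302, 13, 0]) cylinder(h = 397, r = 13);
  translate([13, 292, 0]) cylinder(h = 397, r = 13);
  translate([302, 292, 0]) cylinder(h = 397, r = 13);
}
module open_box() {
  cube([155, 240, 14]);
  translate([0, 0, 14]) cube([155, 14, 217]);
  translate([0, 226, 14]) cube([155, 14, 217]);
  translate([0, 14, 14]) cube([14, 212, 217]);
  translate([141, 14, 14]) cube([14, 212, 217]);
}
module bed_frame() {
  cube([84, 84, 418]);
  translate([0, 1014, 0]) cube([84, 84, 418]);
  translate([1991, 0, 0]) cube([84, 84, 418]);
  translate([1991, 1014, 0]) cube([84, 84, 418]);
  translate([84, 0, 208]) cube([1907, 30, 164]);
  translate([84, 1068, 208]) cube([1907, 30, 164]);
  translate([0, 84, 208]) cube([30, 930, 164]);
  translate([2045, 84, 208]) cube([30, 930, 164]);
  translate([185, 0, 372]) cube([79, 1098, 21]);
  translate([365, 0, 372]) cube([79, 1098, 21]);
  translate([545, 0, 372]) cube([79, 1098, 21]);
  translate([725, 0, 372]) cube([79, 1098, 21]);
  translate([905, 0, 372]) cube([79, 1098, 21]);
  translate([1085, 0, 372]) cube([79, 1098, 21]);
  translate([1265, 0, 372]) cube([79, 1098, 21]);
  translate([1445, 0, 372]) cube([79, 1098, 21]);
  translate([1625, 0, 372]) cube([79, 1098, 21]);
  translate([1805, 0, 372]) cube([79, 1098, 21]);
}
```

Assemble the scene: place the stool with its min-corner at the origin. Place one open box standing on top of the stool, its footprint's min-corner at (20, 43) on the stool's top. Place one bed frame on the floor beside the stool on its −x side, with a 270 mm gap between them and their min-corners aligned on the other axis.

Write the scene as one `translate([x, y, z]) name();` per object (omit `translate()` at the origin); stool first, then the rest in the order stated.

stool();
translate([20, 43, 437]) open_box();
translate([-2345, 0, 0]) bed_frame();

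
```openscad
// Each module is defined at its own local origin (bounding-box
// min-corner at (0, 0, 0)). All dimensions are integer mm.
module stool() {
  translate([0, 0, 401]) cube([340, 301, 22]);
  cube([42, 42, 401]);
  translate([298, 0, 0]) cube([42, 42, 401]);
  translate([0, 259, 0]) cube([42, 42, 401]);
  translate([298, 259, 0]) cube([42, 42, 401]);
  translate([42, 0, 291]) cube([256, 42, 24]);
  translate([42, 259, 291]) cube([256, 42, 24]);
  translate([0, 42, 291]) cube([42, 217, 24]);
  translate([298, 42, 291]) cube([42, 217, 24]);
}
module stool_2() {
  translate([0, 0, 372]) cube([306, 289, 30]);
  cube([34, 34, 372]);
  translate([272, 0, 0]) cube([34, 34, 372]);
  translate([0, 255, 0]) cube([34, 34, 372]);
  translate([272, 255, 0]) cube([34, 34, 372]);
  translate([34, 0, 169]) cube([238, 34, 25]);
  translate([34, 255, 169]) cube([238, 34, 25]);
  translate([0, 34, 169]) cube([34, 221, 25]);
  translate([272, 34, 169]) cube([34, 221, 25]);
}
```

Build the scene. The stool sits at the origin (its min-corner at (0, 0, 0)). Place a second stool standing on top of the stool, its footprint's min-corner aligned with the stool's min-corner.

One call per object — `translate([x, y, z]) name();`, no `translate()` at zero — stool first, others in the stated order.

stool();
translate([0, 0, 423]) stool_2();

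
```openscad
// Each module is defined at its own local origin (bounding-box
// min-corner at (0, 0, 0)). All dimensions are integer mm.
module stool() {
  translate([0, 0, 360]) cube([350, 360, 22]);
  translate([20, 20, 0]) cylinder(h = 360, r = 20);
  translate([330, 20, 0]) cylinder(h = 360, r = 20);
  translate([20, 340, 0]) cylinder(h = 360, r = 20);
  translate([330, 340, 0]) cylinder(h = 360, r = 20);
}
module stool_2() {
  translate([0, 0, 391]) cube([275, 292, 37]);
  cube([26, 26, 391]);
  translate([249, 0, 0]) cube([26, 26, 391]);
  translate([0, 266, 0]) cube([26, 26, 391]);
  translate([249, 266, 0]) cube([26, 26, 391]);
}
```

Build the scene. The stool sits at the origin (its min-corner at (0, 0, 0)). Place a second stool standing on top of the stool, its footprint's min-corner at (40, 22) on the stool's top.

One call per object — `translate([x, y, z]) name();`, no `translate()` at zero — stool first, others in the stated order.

stool();
translate([40, 22, 382]) stool_2();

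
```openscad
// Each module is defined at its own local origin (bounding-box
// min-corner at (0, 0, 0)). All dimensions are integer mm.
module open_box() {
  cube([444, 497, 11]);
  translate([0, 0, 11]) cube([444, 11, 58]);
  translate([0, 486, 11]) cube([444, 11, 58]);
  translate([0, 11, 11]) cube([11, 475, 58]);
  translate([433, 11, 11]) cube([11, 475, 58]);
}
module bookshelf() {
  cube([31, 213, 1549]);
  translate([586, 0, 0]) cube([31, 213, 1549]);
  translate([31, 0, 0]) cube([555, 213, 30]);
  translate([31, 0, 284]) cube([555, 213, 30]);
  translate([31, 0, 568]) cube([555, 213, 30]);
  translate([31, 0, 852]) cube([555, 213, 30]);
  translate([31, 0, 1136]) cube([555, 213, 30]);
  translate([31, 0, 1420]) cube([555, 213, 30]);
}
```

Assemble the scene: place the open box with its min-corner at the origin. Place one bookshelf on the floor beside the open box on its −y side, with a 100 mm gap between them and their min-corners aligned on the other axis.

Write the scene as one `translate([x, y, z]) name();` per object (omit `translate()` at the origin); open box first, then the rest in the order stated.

open_box();
translate([0, -313, 0]) bookshelf();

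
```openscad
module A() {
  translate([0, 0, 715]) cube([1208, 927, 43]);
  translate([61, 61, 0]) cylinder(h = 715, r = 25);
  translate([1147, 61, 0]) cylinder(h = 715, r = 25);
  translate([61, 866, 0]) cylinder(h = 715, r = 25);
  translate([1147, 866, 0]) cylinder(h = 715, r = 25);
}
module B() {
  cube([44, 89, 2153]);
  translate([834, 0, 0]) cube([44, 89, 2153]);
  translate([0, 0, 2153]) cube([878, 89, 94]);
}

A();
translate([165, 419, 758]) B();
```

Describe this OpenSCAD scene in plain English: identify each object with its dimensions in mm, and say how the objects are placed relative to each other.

A is a table: top 1208 mm (x) × 927 mm (y), 43 mm thick, upper face at z = 758 mm, on four round legs of 50 mm diameter, each leg's bounding box inset 36 mm from the nearest pair of top edges, running from z = 0 to the bottom of the top.

B is a rectangular door frame: two vertical jambs of 44×89 mm section, 2153 mm tall, with a clear opening 790 mm wide between their inner faces. A header 94 mm tall and 89 mm deep lies on top of the jambs and spans the full outside width.

The door frame is on top of the table, centred.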